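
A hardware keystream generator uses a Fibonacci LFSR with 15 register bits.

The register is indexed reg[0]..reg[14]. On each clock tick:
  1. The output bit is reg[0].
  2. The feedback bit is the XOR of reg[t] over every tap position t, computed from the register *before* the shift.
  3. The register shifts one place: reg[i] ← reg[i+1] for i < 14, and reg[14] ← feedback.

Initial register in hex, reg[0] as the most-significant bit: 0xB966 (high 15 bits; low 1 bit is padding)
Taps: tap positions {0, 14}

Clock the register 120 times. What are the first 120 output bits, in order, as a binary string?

k : reg_k → out_k, fb_k
0: 101110010110011 → 1, fb=0
1: 011100101100110 → 0, fb=0
2: 111001011001100 → 1, fb=1
3: 110010110011001 → 1, fb=0
4: 100101100110010 → 1, fb=1
5: 001011001100101 → 0, fb=1
6: 010110011001011 → 0, fb=1
7: 101100110010111 → 1, fb=0
8: 011001100101110 → 0, fb=0
9: 110011001011100 → 1, fb=1
10: 100110010111001 → 1, fb=0
11: 001100101110010 → 0, fb=0
12: 011001011100100 → 0, fb=0
13: 110010111001000 → 1, fb=1
14: 100101110010001 → 1, fb=0
15: 001011100100010 → 0, fb=0
16: 010111001000100 → 0, fb=0
17: 101110010001000 → 1, fb=1
18: 011100100010001 → 0, fb=1
19: 111001000100011 → 1, fb=0
20: 110010001000110 → 1, fb=1
21: 100100010001101 → 1, fb=0
22: 001000100011010 → 0, fb=0
23: 010001000110100 → 0, fb=0
24: 100010001101000 → 1, fb=1
25: 000100011010001 → 0, fb=1
26: 001000110100011 → 0, fb=1
27: 010001101000111 → 0, fb=1
28: 100011010001111 → 1, fb=0
29: 000110100011110 → 0, fb=0
30: 001101000111100 → 0, fb=0
31: 011010001111000 → 0, fb=0
32: 110100011110000 → 1, fb=1
33: 101000111100001 → 1, fb=0
34: 010001111000010 → 0, fb=0
35: 100011110000100 → 1, fb=1
36: 000111100001001 → 0, fb=1
37: 001111000010011 → 0, fb=1
38: 011110000100111 → 0, fb=1
39: 111100001001111 → 1, fb=0
40: 111000010011110 → 1, fb=1
41: 110000100111101 → 1, fb=0
42: 100001001111010 → 1, fb=1
43: 000010011110101 → 0, fb=1
44: 000100111101011 → 0, fb=1
45: 001001111010111 → 0, fb=1
46: 010011110101111 → 0, fb=1
47: 100111101011111 → 1, fb=0
48: 001111010111110 → 0, fb=0
49: 011110101111100 → 0, fb=0
50: 111101011111000 → 1, fb=1
51: 111010111110001 → 1, fb=0
52: 110101111100010 → 1, fb=1
53: 101011111000101 → 1, fb=0
54: 010111110001010 → 0, fb=0
55: 101111100010100 → 1, fb=1
56: 011111000101001 → 0, fb=1
57: 111110001010011 → 1, fb=0
58: 111100010100110 → 1, fb=1
59: 111000101001101 → 1, fb=0
60: 110001010011010 → 1, fb=1
61: 100010100110101 → 1, fb=0
62: 000101001101010 → 0, fb=0
63: 001010011010100 → 0, fb=0
64: 010100110101000 → 0, fb=0
65: 101001101010000 → 1, fb=1
66: 010011010100001 → 0, fb=1
67: 100110101000011 → 1, fb=0
68: 001101010000110 → 0, fb=0
69: 011010100001100 → 0, fb=0
70: 110101000011000 → 1, fb=1
71: 101010000110001 → 1, fb=0
72: 010100001100010 → 0, fb=0
73: 101000011000100 → 1, fb=1
74: 010000110001001 → 0, fb=1
75: 100001100010011 → 1, fb=0
76: 000011000100110 → 0, fb=0
77: 000110001001100 → 0, fb=0
78: 001100010011000 → 0, fb=0
79: 011000100110000 → 0, fb=0
80: 110001001100000 → 1, fb=1
81: 100010011000001 → 1, fb=0
82: 000100110000010 → 0, fb=0
83: 001001100000100 → 0, fb=0
84: 010011000001000 → 0, fb=0
85: 100110000010000 → 1, fb=1
86: 001100000100001 → 0, fb=1
87: 011000001000011 → 0, fb=1
88: 110000010000111 → 1, fb=0
89: 100000100001110 → 1, fb=1
90: 000001000011101 → 0, fb=1
91: 000010000111011 → 0, fb=1
92: 000100001110111 → 0, fb=1
93: 001000011101111 → 0, fb=1
94: 010000111011111 → 0, fb=1
95: 100001110111111 → 1, fb=0
96: 000011101111110 → 0, fb=0
97: 000111011111100 → 0, fb=0
98: 001110111111000 → 0, fb=0
99: 011101111110000 → 0, fb=0
100: 111011111100000 → 1, fb=1
101: 110111111000001 → 1, fb=0
102: 101111110000010 → 1, fb=1
103: 011111100000101 → 0, fb=1
104: 111111000001011 → 1, fb=0
105: 111110000010110 → 1, fb=1
106: 111100000101101 → 1, fb=0
107: 111000001011010 → 1, fb=1
108: 110000010110101 → 1, fb=0
109: 100000101101010 → 1, fb=1
110: 000001011010101 → 0, fb=1
111: 000010110101011 → 0, fb=1
112: 000101101010111 → 0, fb=1
113: 001011010101111 → 0, fb=1
114: 010110101011111 → 0, fb=1
115: 101101010111111 → 1, fb=0
116: 011010101111110 → 0, fb=0
117: 110101011111100 → 1, fb=1
118: 101010111111001 → 1, fb=0
119: 010101111110010 → 0, fb=0

101110010110011001011100100010001101000111100001001111010111110001010011010100001100010011000001000011101111110000010110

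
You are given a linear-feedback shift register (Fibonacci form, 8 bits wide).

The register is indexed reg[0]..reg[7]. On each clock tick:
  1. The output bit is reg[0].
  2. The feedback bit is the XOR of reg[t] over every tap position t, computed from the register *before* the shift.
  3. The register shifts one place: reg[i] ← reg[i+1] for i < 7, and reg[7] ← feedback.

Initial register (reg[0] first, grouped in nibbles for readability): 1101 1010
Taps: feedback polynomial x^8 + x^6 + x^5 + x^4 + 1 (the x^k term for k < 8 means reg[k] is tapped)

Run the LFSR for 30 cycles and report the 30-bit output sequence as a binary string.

110110101000001001110110010010

k : reg_k → out_k, fb_k
0: 11011010 → 1, fb=1
1: 10110101 → 1, fb=0
2: 01101010 → 0, fb=0
3: 11010100 → 1, fb=0
4: 10101000 → 1, fb=0
5: 01010000 → 0, fb=0
6: 10100000 → 1, fb=1
7: 01000001 → 0, fb=0
8: 10000010 → 1, fb=0
9: 00000100 → 0, fb=1
10: 00001001 → 0, fb=1
11: 00010011 → 0, fb=1
12: 00100111 → 0, fb=0
13: 01001110 → 0, fb=1
14: 10011101 → 1, fb=1
15: 00111011 → 0, fb=0
16: 01110110 → 0, fb=0
17: 11101100 → 1, fb=1
18: 11011001 → 1, fb=0
19: 10110010 → 1, fb=0
20: 01100100 → 0, fb=1
21: 11001001 → 1, fb=0
22: 10010010 → 1, fb=0
23: 00100100 → 0, fb=1
24: 01001001 → 0, fb=1
25: 10010011 → 1, fb=0
26: 00100110 → 0, fb=0
27: 01001100 → 0, fb=0
28: 10011000 → 1, fb=0
29: 00110000 → 0, fb=0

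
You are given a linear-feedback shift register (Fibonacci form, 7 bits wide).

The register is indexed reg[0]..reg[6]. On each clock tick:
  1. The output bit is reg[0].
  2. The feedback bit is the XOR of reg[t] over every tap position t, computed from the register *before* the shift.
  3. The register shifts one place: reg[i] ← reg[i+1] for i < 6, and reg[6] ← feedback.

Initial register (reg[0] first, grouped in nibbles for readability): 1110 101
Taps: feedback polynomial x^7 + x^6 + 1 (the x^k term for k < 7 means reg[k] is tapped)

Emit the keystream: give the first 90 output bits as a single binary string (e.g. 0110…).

111010101001100111011101001011000110111101101011011001001000111000010111110010101110011010

tick  register→output (feedback)
  0  1110101→1 (0)
  1  1101010→1 (1)
  2  1010101→1 (0)
  3  0101010→0 (0)
  4  1010100→1 (1)
  5  0101001→0 (1)
  6  1010011→1 (0)
  7  0100110→0 (0)
  8  1001100→1 (1)
  9  0011001→0 (1)
 10  0110011→0 (1)
 11  1100111→1 (0)
 12  1001110→1 (1)
 13  0011101→0 (1)
 14  0111011→0 (1)
 15  1110111→1 (0)
 16  1101110→1 (1)
 17  1011101→1 (0)
 18  0111010→0 (0)
 19  1110100→1 (1)
 20  1101001→1 (0)
 21  1010010→1 (1)
 22  0100101→0 (1)
 23  1001011→1 (0)
 24  0010110→0 (0)
 25  0101100→0 (0)
 26  1011000→1 (1)
 27  0110001→0 (1)
 28  1100011→1 (0)
 29  1000110→1 (1)
 30  0001101→0 (1)
 31  0011011→0 (1)
 32  0110111→0 (1)
 33  1101111→1 (0)
 34  1011110→1 (1)
 35  0111101→0 (1)
 36  1111011→1 (0)
 37  1110110→1 (1)
 38  1101101→1 (0)
 39  1011010→1 (1)
 40  0110101→0 (1)
 41  1101011→1 (0)
 42  1010110→1 (1)
 43  0101101→0 (1)
 44  1011011→1 (0)
 45  0110110→0 (0)
 46  1101100→1 (1)
 47  1011001→1 (0)
 48  0110010→0 (0)
 49  1100100→1 (1)
 50  1001001→1 (0)
 51  0010010→0 (0)
 52  0100100→0 (0)
 53  1001000→1 (1)
 54  0010001→0 (1)
 55  0100011→0 (1)
 56  1000111→1 (0)
 57  0001110→0 (0)
 58  0011100→0 (0)
 59  0111000→0 (0)
 60  1110000→1 (1)
 61  1100001→1 (0)
 62  1000010→1 (1)
 63  0000101→0 (1)
 64  0001011→0 (1)
 65  0010111→0 (1)
 66  0101111→0 (1)
 67  1011111→1 (0)
 68  0111110→0 (0)
 69  1111100→1 (1)
 70  1111001→1 (0)
 71  1110010→1 (1)
 72  1100101→1 (0)
 73  1001010→1 (1)
 74  0010101→0 (1)
 75  0101011→0 (1)
 76  1010111→1 (0)
 77  0101110→0 (0)
 78  1011100→1 (1)
 79  0111001→0 (1)
 80  1110011→1 (0)
 81  1100110→1 (1)
 82  1001101→1 (0)
 83  0011010→0 (0)
 84  0110100→0 (0)
 85  1101000→1 (1)
 86  1010001→1 (0)
 87  0100010→0 (0)
 88  1000100→1 (1)
 89  0001001→0 (1)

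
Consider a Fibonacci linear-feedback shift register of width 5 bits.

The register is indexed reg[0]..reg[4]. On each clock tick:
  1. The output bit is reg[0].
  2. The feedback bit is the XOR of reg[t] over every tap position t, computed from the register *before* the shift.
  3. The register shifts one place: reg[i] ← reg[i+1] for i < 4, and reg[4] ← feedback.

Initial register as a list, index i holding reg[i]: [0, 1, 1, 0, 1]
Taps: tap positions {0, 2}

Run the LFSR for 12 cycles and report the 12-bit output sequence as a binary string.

011011101010

step | reg (before) | out | fb
   0 | 01101 | 0 | 1
   1 | 11011 | 1 | 1
   2 | 10111 | 1 | 0
   3 | 01110 | 0 | 1
   4 | 11101 | 1 | 0
   5 | 11010 | 1 | 1
   6 | 10101 | 1 | 0
   7 | 01010 | 0 | 0
   8 | 10100 | 1 | 0
   9 | 01000 | 0 | 0
  10 | 10000 | 1 | 1
  11 | 00001 | 0 | 0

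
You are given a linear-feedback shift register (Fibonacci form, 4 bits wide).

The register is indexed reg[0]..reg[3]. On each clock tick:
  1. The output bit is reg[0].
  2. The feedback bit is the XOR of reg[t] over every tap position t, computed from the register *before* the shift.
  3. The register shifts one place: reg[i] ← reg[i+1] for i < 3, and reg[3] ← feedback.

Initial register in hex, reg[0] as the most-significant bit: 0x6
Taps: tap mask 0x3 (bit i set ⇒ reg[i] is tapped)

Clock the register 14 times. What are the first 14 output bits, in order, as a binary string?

01101011110001

k : reg_k → out_k, fb_k
0: 0110 → 0, fb=1
1: 1101 → 1, fb=0
2: 1010 → 1, fb=1
3: 0101 → 0, fb=1
4: 1011 → 1, fb=1
5: 0111 → 0, fb=1
6: 1111 → 1, fb=0
7: 1110 → 1, fb=0
8: 1100 → 1, fb=0
9: 1000 → 1, fb=1
10: 0001 → 0, fb=0
11: 0010 → 0, fb=0
12: 0100 → 0, fb=1
13: 1001 → 1, fb=1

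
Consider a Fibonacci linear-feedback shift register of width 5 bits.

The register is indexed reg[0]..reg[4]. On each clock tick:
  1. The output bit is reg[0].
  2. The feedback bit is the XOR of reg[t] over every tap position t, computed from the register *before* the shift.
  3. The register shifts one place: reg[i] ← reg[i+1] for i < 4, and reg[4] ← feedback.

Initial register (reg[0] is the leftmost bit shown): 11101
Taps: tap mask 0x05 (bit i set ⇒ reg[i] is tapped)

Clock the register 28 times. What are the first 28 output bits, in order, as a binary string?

1110101000010010110011111000

k : reg_k → out_k, fb_k
0: 11101 → 1, fb=0
1: 11010 → 1, fb=1
2: 10101 → 1, fb=0
3: 01010 → 0, fb=0
4: 10100 → 1, fb=0
5: 01000 → 0, fb=0
6: 10000 → 1, fb=1
7: 00001 → 0, fb=0
8: 00010 → 0, fb=0
9: 00100 → 0, fb=1
10: 01001 → 0, fb=0
11: 10010 → 1, fb=1
12: 00101 → 0, fb=1
13: 01011 → 0, fb=0
14: 10110 → 1, fb=0
15: 01100 → 0, fb=1
16: 11001 → 1, fb=1
17: 10011 → 1, fb=1
18: 00111 → 0, fb=1
19: 01111 → 0, fb=1
20: 11111 → 1, fb=0
21: 11110 → 1, fb=0
22: 11100 → 1, fb=0
23: 11000 → 1, fb=1
24: 10001 → 1, fb=1
25: 00011 → 0, fb=0
26: 00110 → 0, fb=1
27: 01101 → 0, fb=1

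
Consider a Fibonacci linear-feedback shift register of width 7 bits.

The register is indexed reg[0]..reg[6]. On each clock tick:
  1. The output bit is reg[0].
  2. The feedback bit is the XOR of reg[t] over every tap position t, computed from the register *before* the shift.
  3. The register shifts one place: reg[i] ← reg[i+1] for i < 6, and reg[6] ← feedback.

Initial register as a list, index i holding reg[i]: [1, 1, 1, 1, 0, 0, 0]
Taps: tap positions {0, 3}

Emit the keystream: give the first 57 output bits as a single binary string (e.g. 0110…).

111100001110111100101100100100000010001001100010111010110

step | reg (before) | out | fb
   0 | 1111000 | 1 | 0
   1 | 1110000 | 1 | 1
   2 | 1100001 | 1 | 1
   3 | 1000011 | 1 | 1
   4 | 0000111 | 0 | 0
   5 | 0001110 | 0 | 1
   6 | 0011101 | 0 | 1
   7 | 0111011 | 0 | 1
   8 | 1110111 | 1 | 1
   9 | 1101111 | 1 | 0
  10 | 1011110 | 1 | 0
  11 | 0111100 | 0 | 1
  12 | 1111001 | 1 | 0
  13 | 1110010 | 1 | 1
  14 | 1100101 | 1 | 1
  15 | 1001011 | 1 | 0
  16 | 0010110 | 0 | 0
  17 | 0101100 | 0 | 1
  18 | 1011001 | 1 | 0
  19 | 0110010 | 0 | 0
  20 | 1100100 | 1 | 1
  21 | 1001001 | 1 | 0
  22 | 0010010 | 0 | 0
  23 | 0100100 | 0 | 0
  24 | 1001000 | 1 | 0
  25 | 0010000 | 0 | 0
  26 | 0100000 | 0 | 0
  27 | 1000000 | 1 | 1
  28 | 0000001 | 0 | 0
  29 | 0000010 | 0 | 0
  30 | 0000100 | 0 | 0
  31 | 0001000 | 0 | 1
  32 | 0010001 | 0 | 0
  33 | 0100010 | 0 | 0
  34 | 1000100 | 1 | 1
  35 | 0001001 | 0 | 1
  36 | 0010011 | 0 | 0
  37 | 0100110 | 0 | 0
  38 | 1001100 | 1 | 0
  39 | 0011000 | 0 | 1
  40 | 0110001 | 0 | 0
  41 | 1100010 | 1 | 1
  42 | 1000101 | 1 | 1
  43 | 0001011 | 0 | 1
  44 | 0010111 | 0 | 0
  45 | 0101110 | 0 | 1
  46 | 1011101 | 1 | 0
  47 | 0111010 | 0 | 1
  48 | 1110101 | 1 | 1
  49 | 1101011 | 1 | 0
  50 | 1010110 | 1 | 1
  51 | 0101101 | 0 | 1
  52 | 1011011 | 1 | 0
  53 | 0110110 | 0 | 0
  54 | 1101100 | 1 | 0
  55 | 1011000 | 1 | 0
  56 | 0110000 | 0 | 0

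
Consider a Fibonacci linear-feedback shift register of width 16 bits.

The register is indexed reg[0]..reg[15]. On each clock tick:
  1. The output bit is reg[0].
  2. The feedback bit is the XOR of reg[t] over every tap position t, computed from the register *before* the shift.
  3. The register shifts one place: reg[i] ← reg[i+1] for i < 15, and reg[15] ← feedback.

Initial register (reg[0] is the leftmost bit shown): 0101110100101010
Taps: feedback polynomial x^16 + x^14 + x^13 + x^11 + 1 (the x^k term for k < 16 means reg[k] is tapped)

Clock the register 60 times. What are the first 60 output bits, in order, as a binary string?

010111010010101011101100111010100110100010011011000101110000

tick  register→output (feedback)
  0  0101110100101010→0 (1)
  1  1011101001010101→1 (1)
  2  0111010010101011→0 (1)
  3  1110100101010111→1 (0)
  4  1101001010101110→1 (1)
  5  1010010101011101→1 (1)
  6  0100101010111011→0 (0)
  7  1001010101110110→1 (0)
  8  0010101011101100→0 (1)
  9  0101010111011001→0 (1)
 10  1010101110110011→1 (1)
 11  0101011101100111→0 (0)
 12  1010111011001110→1 (1)
 13  0101110110011101→0 (0)
 14  1011101100111010→1 (1)
 15  0111011001110101→0 (0)
 16  1110110011101010→1 (0)
 17  1101100111010100→1 (1)
 18  1011001110101001→1 (1)
 19  0110011101010011→0 (0)
 20  1100111010100110→1 (1)
 21  1001110101001101→1 (0)
 22  0011101010011010→0 (0)
 23  0111010100110100→0 (0)
 24  1110101001101000→1 (1)
 25  1101010011010001→1 (0)
 26  1010100110100010→1 (0)
 27  0101001101000100→0 (1)
 28  1010011010001001→1 (1)
 29  0100110100010011→0 (0)
 30  1001101000100110→1 (1)
 31  0011010001001101→0 (1)
 32  0110100010011011→0 (0)
 33  1101000100110110→1 (0)
 34  1010001001101100→1 (0)
 35  0100010011011000→0 (1)
 36  1000100110110001→1 (0)
 37  0001001101100010→0 (1)
 38  0010011011000101→0 (1)
 39  0100110110001011→0 (1)
 40  1001101100010111→1 (0)
 41  0011011000101110→0 (0)
 42  0110110001011100→0 (0)
 43  1101100010111000→1 (0)
 44  1011000101110000→1 (0)
 45  0110001011100000→0 (0)
 46  1100010111000000→1 (1)
 47  1000101110000001→1 (1)
 48  0001011100000011→0 (1)
 49  0010111000000111→0 (0)
 50  0101110000001110→0 (0)
 51  1011100000011100→1 (1)
 52  0111000000111001→0 (1)
 53  1110000001110011→1 (1)
 54  1100000011100111→1 (1)
 55  1000000111001111→1 (1)
 56  0000001110011111→0 (1)
 57  0000011100111111→0 (1)
 58  0000111001111111→0 (1)
 59  0001110011111111→0 (1)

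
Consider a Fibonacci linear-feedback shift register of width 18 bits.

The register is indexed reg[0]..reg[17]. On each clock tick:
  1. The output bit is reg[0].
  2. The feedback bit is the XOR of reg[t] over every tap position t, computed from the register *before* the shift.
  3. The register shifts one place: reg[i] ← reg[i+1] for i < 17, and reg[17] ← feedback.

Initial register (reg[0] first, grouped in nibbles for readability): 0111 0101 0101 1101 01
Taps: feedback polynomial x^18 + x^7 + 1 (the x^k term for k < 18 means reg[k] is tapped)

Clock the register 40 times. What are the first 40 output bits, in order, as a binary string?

0111010101011101011101101111100110000010

step | reg (before) | out | fb
   0 | 011101010101110101 | 0 | 1
   1 | 111010101011101011 | 1 | 1
   2 | 110101010111010111 | 1 | 0
   3 | 101010101110101110 | 1 | 1
   4 | 010101011101011101 | 0 | 1
   5 | 101010111010111011 | 1 | 0
   6 | 010101110101110110 | 0 | 1
   7 | 101011101011101101 | 1 | 1
   8 | 010111010111011011 | 0 | 1
   9 | 101110101110110111 | 1 | 1
  10 | 011101011101101111 | 0 | 1
  11 | 111010111011011111 | 1 | 0
  12 | 110101110110111110 | 1 | 0
  13 | 101011101101111100 | 1 | 1
  14 | 010111011011111001 | 0 | 1
  15 | 101110110111110011 | 1 | 0
  16 | 011101101111100110 | 0 | 0
  17 | 111011011111001100 | 1 | 0
  18 | 110110111110011000 | 1 | 0
  19 | 101101111100110000 | 1 | 0
  20 | 011011111001100000 | 0 | 1
  21 | 110111110011000001 | 1 | 0
  22 | 101111100110000010 | 1 | 1
  23 | 011111001100000101 | 0 | 0
  24 | 111110011000001010 | 1 | 0
  25 | 111100110000010100 | 1 | 0
  26 | 111001100000101000 | 1 | 1
  27 | 110011000001010001 | 1 | 1
  28 | 100110000010100011 | 1 | 1
  29 | 001100000101000111 | 0 | 0
  30 | 011000001010001110 | 0 | 0
  31 | 110000010100011100 | 1 | 0
  32 | 100000101000111000 | 1 | 1
  33 | 000001010001110001 | 0 | 1
  34 | 000010100011100011 | 0 | 0
  35 | 000101000111000110 | 0 | 0
  36 | 001010001110001100 | 0 | 0
  37 | 010100011100011000 | 0 | 1
  38 | 101000111000110001 | 1 | 0
  39 | 010001110001100010 | 0 | 1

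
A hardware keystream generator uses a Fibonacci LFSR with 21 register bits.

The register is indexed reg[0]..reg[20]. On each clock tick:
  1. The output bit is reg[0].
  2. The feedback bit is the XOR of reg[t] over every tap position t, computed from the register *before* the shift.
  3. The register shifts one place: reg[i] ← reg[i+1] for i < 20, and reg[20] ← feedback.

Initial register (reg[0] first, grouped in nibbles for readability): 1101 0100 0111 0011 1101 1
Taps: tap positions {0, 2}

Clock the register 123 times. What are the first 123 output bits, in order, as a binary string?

k : reg_k → out_k, fb_k
0: 110101000111001111011 → 1, fb=1
1: 101010001110011110111 → 1, fb=0
2: 010100011100111101110 → 0, fb=0
3: 101000111001111011100 → 1, fb=0
4: 010001110011110111000 → 0, fb=0
5: 100011100111101110000 → 1, fb=1
6: 000111001111011100001 → 0, fb=0
7: 001110011110111000010 → 0, fb=1
8: 011100111101110000101 → 0, fb=1
9: 111001111011100001011 → 1, fb=0
10: 110011110111000010110 → 1, fb=1
11: 100111101110000101101 → 1, fb=1
12: 001111011100001011011 → 0, fb=1
13: 011110111000010110111 → 0, fb=1
14: 111101110000101101111 → 1, fb=0
15: 111011100001011011110 → 1, fb=0
16: 110111000010110111100 → 1, fb=1
17: 101110000101101111001 → 1, fb=0
18: 011100001011011110010 → 0, fb=1
19: 111000010110111100101 → 1, fb=0
20: 110000101101111001010 → 1, fb=1
21: 100001011011110010101 → 1, fb=1
22: 000010110111100101011 → 0, fb=0
23: 000101101111001010110 → 0, fb=0
24: 001011011110010101100 → 0, fb=1
25: 010110111100101011001 → 0, fb=0
26: 101101111001010110010 → 1, fb=0
27: 011011110010101100100 → 0, fb=1
28: 110111100101011001001 → 1, fb=1
29: 101111001010110010011 → 1, fb=0
30: 011110010101100100110 → 0, fb=1
31: 111100101011001001101 → 1, fb=0
32: 111001010110010011010 → 1, fb=0
33: 110010101100100110100 → 1, fb=1
34: 100101011001001101001 → 1, fb=1
35: 001010110010011010011 → 0, fb=1
36: 010101100100110100111 → 0, fb=0
37: 101011001001101001110 → 1, fb=0
38: 010110010011010011100 → 0, fb=0
39: 101100100110100111000 → 1, fb=0
40: 011001001101001110000 → 0, fb=1
41: 110010011010011100001 → 1, fb=1
42: 100100110100111000011 → 1, fb=1
43: 001001101001110000111 → 0, fb=1
44: 010011010011100001111 → 0, fb=0
45: 100110100111000011110 → 1, fb=1
46: 001101001110000111101 → 0, fb=1
47: 011010011100001111011 → 0, fb=1
48: 110100111000011110111 → 1, fb=1
49: 101001110000111101111 → 1, fb=0
50: 010011100001111011110 → 0, fb=0
51: 100111000011110111100 → 1, fb=1
52: 001110000111101111001 → 0, fb=1
53: 011100001111011110011 → 0, fb=1
54: 111000011110111100111 → 1, fb=0
55: 110000111101111001110 → 1, fb=1
56: 100001111011110011101 → 1, fb=1
57: 000011110111100111011 → 0, fb=0
58: 000111101111001110110 → 0, fb=0
59: 001111011110011101100 → 0, fb=1
60: 011110111100111011001 → 0, fb=1
61: 111101111001110110011 → 1, fb=0
62: 111011110011101100110 → 1, fb=0
63: 110111100111011001100 → 1, fb=1
64: 101111001110110011001 → 1, fb=0
65: 011110011101100110010 → 0, fb=1
66: 111100111011001100101 → 1, fb=0
67: 111001110110011001010 → 1, fb=0
68: 110011101100110010100 → 1, fb=1
69: 100111011001100101001 → 1, fb=1
70: 001110110011001010011 → 0, fb=1
71: 011101100110010100111 → 0, fb=1
72: 111011001100101001111 → 1, fb=0
73: 110110011001010011110 → 1, fb=1
74: 101100110010100111101 → 1, fb=0
75: 011001100101001111010 → 0, fb=1
76: 110011001010011110101 → 1, fb=1
77: 100110010100111101011 → 1, fb=1
78: 001100101001111010111 → 0, fb=1
79: 011001010011110101111 → 0, fb=1
80: 110010100111101011111 → 1, fb=1
81: 100101001111010111111 → 1, fb=1
82: 001010011110101111111 → 0, fb=1
83: 010100111101011111111 → 0, fb=0
84: 101001111010111111110 → 1, fb=0
85: 010011110101111111100 → 0, fb=0
86: 100111101011111111000 → 1, fb=1
87: 001111010111111110001 → 0, fb=1
88: 011110101111111100011 → 0, fb=1
89: 111101011111111000111 → 1, fb=0
90: 111010111111110001110 → 1, fb=0
91: 110101111111100011100 → 1, fb=1
92: 101011111111000111001 → 1, fb=0
93: 010111111110001110010 → 0, fb=0
94: 101111111100011100100 → 1, fb=0
95: 011111111000111001000 → 0, fb=1
96: 111111110001110010001 → 1, fb=0
97: 111111100011100100010 → 1, fb=0
98: 111111000111001000100 → 1, fb=0
99: 111110001110010001000 → 1, fb=0
100: 111100011100100010000 → 1, fb=0
101: 111000111001000100000 → 1, fb=0
102: 110001110010001000000 → 1, fb=1
103: 100011100100010000001 → 1, fb=1
104: 000111001000100000011 → 0, fb=0
105: 001110010001000000110 → 0, fb=1
106: 011100100010000001101 → 0, fb=1
107: 111001000100000011011 → 1, fb=0
108: 110010001000000110110 → 1, fb=1
109: 100100010000001101101 → 1, fb=1
110: 001000100000011011011 → 0, fb=1
111: 010001000000110110111 → 0, fb=0
112: 100010000001101101110 → 1, fb=1
113: 000100000011011011101 → 0, fb=0
114: 001000000110110111010 → 0, fb=1
115: 010000001101101110101 → 0, fb=0
116: 100000011011011101010 → 1, fb=1
117: 000000110110111010101 → 0, fb=0
118: 000001101101110101010 → 0, fb=0
119: 000011011011101010100 → 0, fb=0
120: 000110110111010101000 → 0, fb=0
121: 001101101110101010000 → 0, fb=1
122: 011011011101010100001 → 0, fb=1

110101000111001111011100001011011110010101100100110100111000011110111100111011001100101001111010111111110001110010001000000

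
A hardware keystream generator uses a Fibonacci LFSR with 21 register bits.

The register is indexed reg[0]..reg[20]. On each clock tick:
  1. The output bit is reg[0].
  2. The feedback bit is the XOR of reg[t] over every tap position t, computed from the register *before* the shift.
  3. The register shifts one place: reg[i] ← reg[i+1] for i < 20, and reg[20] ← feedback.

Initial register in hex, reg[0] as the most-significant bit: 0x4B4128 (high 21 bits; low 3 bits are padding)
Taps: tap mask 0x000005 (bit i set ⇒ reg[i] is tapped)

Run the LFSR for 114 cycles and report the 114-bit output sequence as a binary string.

010010110100000100101011001100100010110000111111110101001110011000000100001110111111000010100110101000011001000111

k : reg_k → out_k, fb_k
0: 010010110100000100101 → 0, fb=0
1: 100101101000001001010 → 1, fb=1
2: 001011010000010010101 → 0, fb=1
3: 010110100000100101011 → 0, fb=0
4: 101101000001001010110 → 1, fb=0
5: 011010000010010101100 → 0, fb=1
6: 110100000100101011001 → 1, fb=1
7: 101000001001010110011 → 1, fb=0
8: 010000010010101100110 → 0, fb=0
9: 100000100101011001100 → 1, fb=1
10: 000001001010110011001 → 0, fb=0
11: 000010010101100110010 → 0, fb=0
12: 000100101011001100100 → 0, fb=0
13: 001001010110011001000 → 0, fb=1
14: 010010101100110010001 → 0, fb=0
15: 100101011001100100010 → 1, fb=1
16: 001010110011001000101 → 0, fb=1
17: 010101100110010001011 → 0, fb=0
18: 101011001100100010110 → 1, fb=0
19: 010110011001000101100 → 0, fb=0
20: 101100110010001011000 → 1, fb=0
21: 011001100100010110000 → 0, fb=1
22: 110011001000101100001 → 1, fb=1
23: 100110010001011000011 → 1, fb=1
24: 001100100010110000111 → 0, fb=1
25: 011001000101100001111 → 0, fb=1
26: 110010001011000011111 → 1, fb=1
27: 100100010110000111111 → 1, fb=1
28: 001000101100001111111 → 0, fb=1
29: 010001011000011111111 → 0, fb=0
30: 100010110000111111110 → 1, fb=1
31: 000101100001111111101 → 0, fb=0
32: 001011000011111111010 → 0, fb=1
33: 010110000111111110101 → 0, fb=0
34: 101100001111111101010 → 1, fb=0
35: 011000011111111010100 → 0, fb=1
36: 110000111111110101001 → 1, fb=1
37: 100001111111101010011 → 1, fb=1
38: 000011111111010100111 → 0, fb=0
39: 000111111110101001110 → 0, fb=0
40: 001111111101010011100 → 0, fb=1
41: 011111111010100111001 → 0, fb=1
42: 111111110101001110011 → 1, fb=0
43: 111111101010011100110 → 1, fb=0
44: 111111010100111001100 → 1, fb=0
45: 111110101001110011000 → 1, fb=0
46: 111101010011100110000 → 1, fb=0
47: 111010100111001100000 → 1, fb=0
48: 110101001110011000000 → 1, fb=1
49: 101010011100110000001 → 1, fb=0
50: 010100111001100000010 → 0, fb=0
51: 101001110011000000100 → 1, fb=0
52: 010011100110000001000 → 0, fb=0
53: 100111001100000010000 → 1, fb=1
54: 001110011000000100001 → 0, fb=1
55: 011100110000001000011 → 0, fb=1
56: 111001100000010000111 → 1, fb=0
57: 110011000000100001110 → 1, fb=1
58: 100110000001000011101 → 1, fb=1
59: 001100000010000111011 → 0, fb=1
60: 011000000100001110111 → 0, fb=1
61: 110000001000011101111 → 1, fb=1
62: 100000010000111011111 → 1, fb=1
63: 000000100001110111111 → 0, fb=0
64: 000001000011101111110 → 0, fb=0
65: 000010000111011111100 → 0, fb=0
66: 000100001110111111000 → 0, fb=0
67: 001000011101111110000 → 0, fb=1
68: 010000111011111100001 → 0, fb=0
69: 100001110111111000010 → 1, fb=1
70: 000011101111110000101 → 0, fb=0
71: 000111011111100001010 → 0, fb=0
72: 001110111111000010100 → 0, fb=1
73: 011101111110000101001 → 0, fb=1
74: 111011111100001010011 → 1, fb=0
75: 110111111000010100110 → 1, fb=1
76: 101111110000101001101 → 1, fb=0
77: 011111100001010011010 → 0, fb=1
78: 111111000010100110101 → 1, fb=0
79: 111110000101001101010 → 1, fb=0
80: 111100001010011010100 → 1, fb=0
81: 111000010100110101000 → 1, fb=0
82: 110000101001101010000 → 1, fb=1
83: 100001010011010100001 → 1, fb=1
84: 000010100110101000011 → 0, fb=0
85: 000101001101010000110 → 0, fb=0
86: 001010011010100001100 → 0, fb=1
87: 010100110101000011001 → 0, fb=0
88: 101001101010000110010 → 1, fb=0
89: 010011010100001100100 → 0, fb=0
90: 100110101000011001000 → 1, fb=1
91: 001101010000110010001 → 0, fb=1
92: 011010100001100100011 → 0, fb=1
93: 110101000011001000111 → 1, fb=1
94: 101010000110010001111 → 1, fb=0
95: 010100001100100011110 → 0, fb=0
96: 101000011001000111100 → 1, fb=0
97: 010000110010001111000 → 0, fb=0
98: 100001100100011110000 → 1, fb=1
99: 000011001000111100001 → 0, fb=0
100: 000110010001111000010 → 0, fb=0
101: 001100100011110000100 → 0, fb=1
102: 011001000111100001001 → 0, fb=1
103: 110010001111000010011 → 1, fb=1
104: 100100011110000100111 → 1, fb=1
105: 001000111100001001111 → 0, fb=1
106: 010001111000010011111 → 0, fb=0
107: 100011110000100111110 → 1, fb=1
108: 000111100001001111101 → 0, fb=0
109: 001111000010011111010 → 0, fb=1
110: 011110000100111110101 → 0, fb=1
111: 111100001001111101011 → 1, fb=0
112: 111000010011111010110 → 1, fb=0
113: 110000100111110101100 → 1, fb=1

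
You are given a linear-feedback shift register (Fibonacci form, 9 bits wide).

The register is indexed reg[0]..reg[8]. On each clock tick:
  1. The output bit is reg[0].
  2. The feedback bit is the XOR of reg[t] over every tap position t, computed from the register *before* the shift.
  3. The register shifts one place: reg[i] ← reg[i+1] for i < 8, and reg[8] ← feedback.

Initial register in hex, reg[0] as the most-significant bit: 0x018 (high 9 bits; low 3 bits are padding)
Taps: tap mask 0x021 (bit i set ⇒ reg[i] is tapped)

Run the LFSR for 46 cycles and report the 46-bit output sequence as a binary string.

0000000110011001010110010011111101101001001001

tick  register→output (feedback)
  0  000000011→0 (0)
  1  000000110→0 (0)
  2  000001100→0 (1)
  3  000011001→0 (1)
  4  000110011→0 (0)
  5  001100110→0 (0)
  6  011001100→0 (1)
  7  110011001→1 (0)
  8  100110010→1 (1)
  9  001100101→0 (0)
 10  011001010→0 (1)
 11  110010101→1 (1)
 12  100101011→1 (0)
 13  001010110→0 (0)
 14  010101100→0 (1)
 15  101011001→1 (0)
 16  010110010→0 (0)
 17  101100100→1 (1)
 18  011001001→0 (1)
 19  110010011→1 (1)
 20  100100111→1 (1)
 21  001001111→0 (1)
 22  010011111→0 (1)
 23  100111111→1 (0)
 24  001111110→0 (1)
 25  011111101→0 (1)
 26  111111011→1 (0)
 27  111110110→1 (1)
 28  111101101→1 (0)
 29  111011010→1 (0)
 30  110110100→1 (1)
 31  101101001→1 (0)
 32  011010010→0 (0)
 33  110100100→1 (1)
 34  101001001→1 (0)
 35  010010010→0 (0)
 36  100100100→1 (1)
 37  001001001→0 (1)
 38  010010011→0 (0)
 39  100100110→1 (1)
 40  001001101→0 (1)
 41  010011011→0 (1)
 42  100110111→1 (1)
 43  001101111→0 (1)
 44  011011111→0 (1)
 45  110111111→1 (0)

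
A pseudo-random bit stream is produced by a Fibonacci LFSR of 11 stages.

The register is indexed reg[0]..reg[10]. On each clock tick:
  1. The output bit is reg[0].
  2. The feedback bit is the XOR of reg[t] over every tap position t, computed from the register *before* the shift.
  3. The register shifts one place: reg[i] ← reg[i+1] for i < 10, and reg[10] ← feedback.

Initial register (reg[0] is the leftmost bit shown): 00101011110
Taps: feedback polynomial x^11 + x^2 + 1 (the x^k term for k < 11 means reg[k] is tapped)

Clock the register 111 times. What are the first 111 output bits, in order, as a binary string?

step | reg (before) | out | fb
   0 | 00101011110 | 0 | 1
   1 | 01010111101 | 0 | 0
   2 | 10101111010 | 1 | 0
   3 | 01011110100 | 0 | 0
   4 | 10111101000 | 1 | 0
   5 | 01111010000 | 0 | 1
   6 | 11110100001 | 1 | 0
   7 | 11101000010 | 1 | 0
   8 | 11010000100 | 1 | 1
   9 | 10100001001 | 1 | 0
  10 | 01000010010 | 0 | 0
  11 | 10000100100 | 1 | 1
  12 | 00001001001 | 0 | 0
  13 | 00010010010 | 0 | 0
  14 | 00100100100 | 0 | 1
  15 | 01001001001 | 0 | 0
  16 | 10010010010 | 1 | 1
  17 | 00100100101 | 0 | 1
  18 | 01001001011 | 0 | 0
  19 | 10010010110 | 1 | 1
  20 | 00100101101 | 0 | 1
  21 | 01001011011 | 0 | 0
  22 | 10010110110 | 1 | 1
  23 | 00101101101 | 0 | 1
  24 | 01011011011 | 0 | 0
  25 | 10110110110 | 1 | 0
  26 | 01101101100 | 0 | 1
  27 | 11011011001 | 1 | 1
  28 | 10110110011 | 1 | 0
  29 | 01101100110 | 0 | 1
  30 | 11011001101 | 1 | 1
  31 | 10110011011 | 1 | 0
  32 | 01100110110 | 0 | 1
  33 | 11001101101 | 1 | 1
  34 | 10011011011 | 1 | 1
  35 | 00110110111 | 0 | 1
  36 | 01101101111 | 0 | 1
  37 | 11011011111 | 1 | 1
  38 | 10110111111 | 1 | 0
  39 | 01101111110 | 0 | 1
  40 | 11011111101 | 1 | 1
  41 | 10111111011 | 1 | 0
  42 | 01111110110 | 0 | 1
  43 | 11111101101 | 1 | 0
  44 | 11111011010 | 1 | 0
  45 | 11110110100 | 1 | 0
  46 | 11101101000 | 1 | 0
  47 | 11011010000 | 1 | 1
  48 | 10110100001 | 1 | 0
  49 | 01101000010 | 0 | 1
  50 | 11010000101 | 1 | 1
  51 | 10100001011 | 1 | 0
  52 | 01000010110 | 0 | 0
  53 | 10000101100 | 1 | 1
  54 | 00001011001 | 0 | 0
  55 | 00010110010 | 0 | 0
  56 | 00101100100 | 0 | 1
  57 | 01011001001 | 0 | 0
  58 | 10110010010 | 1 | 0
  59 | 01100100100 | 0 | 1
  60 | 11001001001 | 1 | 1
  61 | 10010010011 | 1 | 1
  62 | 00100100111 | 0 | 1
  63 | 01001001111 | 0 | 0
  64 | 10010011110 | 1 | 1
  65 | 00100111101 | 0 | 1
  66 | 01001111011 | 0 | 0
  67 | 10011110110 | 1 | 1
  68 | 00111101101 | 0 | 1
  69 | 01111011011 | 0 | 1
  70 | 11110110111 | 1 | 0
  71 | 11101101110 | 1 | 0
  72 | 11011011100 | 1 | 1
  73 | 10110111001 | 1 | 0
  74 | 01101110010 | 0 | 1
  75 | 11011100101 | 1 | 1
  76 | 10111001011 | 1 | 0
  77 | 01110010110 | 0 | 1
  78 | 11100101101 | 1 | 0
  79 | 11001011010 | 1 | 1
  80 | 10010110101 | 1 | 1
  81 | 00101101011 | 0 | 1
  82 | 01011010111 | 0 | 0
  83 | 10110101110 | 1 | 0
  84 | 01101011100 | 0 | 1
  85 | 11010111001 | 1 | 1
  86 | 10101110011 | 1 | 0
  87 | 01011100110 | 0 | 0
  88 | 10111001100 | 1 | 0
  89 | 01110011000 | 0 | 1
  90 | 11100110001 | 1 | 0
  91 | 11001100010 | 1 | 1
  92 | 10011000101 | 1 | 1
  93 | 00110001011 | 0 | 1
  94 | 01100010111 | 0 | 1
  95 | 11000101111 | 1 | 1
  96 | 10001011111 | 1 | 1
  97 | 00010111111 | 0 | 0
  98 | 00101111110 | 0 | 1
  99 | 01011111101 | 0 | 0
 100 | 10111111010 | 1 | 0
 101 | 01111110100 | 0 | 1
 102 | 11111101001 | 1 | 0
 103 | 11111010010 | 1 | 0
 104 | 11110100100 | 1 | 0
 105 | 11101001000 | 1 | 0
 106 | 11010010000 | 1 | 1
 107 | 10100100001 | 1 | 0
 108 | 01001000010 | 0 | 0
 109 | 10010000100 | 1 | 1
 110 | 00100001001 | 0 | 1

001010111101000010010010010110110110011011011111101101000010110010010011110110111001011010111001100010111111010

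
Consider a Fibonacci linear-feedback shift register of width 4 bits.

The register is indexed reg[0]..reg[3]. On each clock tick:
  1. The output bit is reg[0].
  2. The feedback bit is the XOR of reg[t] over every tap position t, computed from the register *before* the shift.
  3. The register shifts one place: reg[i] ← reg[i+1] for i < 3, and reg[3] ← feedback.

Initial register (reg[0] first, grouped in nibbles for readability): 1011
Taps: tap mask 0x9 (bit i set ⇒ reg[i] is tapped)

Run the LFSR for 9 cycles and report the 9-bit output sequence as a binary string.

k : reg_k → out_k, fb_k
0: 1011 → 1, fb=0
1: 0110 → 0, fb=0
2: 1100 → 1, fb=1
3: 1001 → 1, fb=0
4: 0010 → 0, fb=0
5: 0100 → 0, fb=0
6: 1000 → 1, fb=1
7: 0001 → 0, fb=1
8: 0011 → 0, fb=1

101100100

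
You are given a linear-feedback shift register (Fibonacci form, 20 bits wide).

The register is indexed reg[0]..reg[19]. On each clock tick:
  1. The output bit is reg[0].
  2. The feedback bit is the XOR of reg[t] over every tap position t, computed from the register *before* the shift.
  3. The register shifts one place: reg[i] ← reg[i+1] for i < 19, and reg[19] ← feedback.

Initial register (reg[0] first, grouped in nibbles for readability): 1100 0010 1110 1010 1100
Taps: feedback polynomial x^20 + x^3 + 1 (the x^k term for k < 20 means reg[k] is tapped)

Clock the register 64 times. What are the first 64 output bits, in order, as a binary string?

k : reg_k → out_k, fb_k
0: 11000010111010101100 → 1, fb=1
1: 10000101110101011001 → 1, fb=1
2: 00001011101010110011 → 0, fb=0
3: 00010111010101100110 → 0, fb=1
4: 00101110101011001101 → 0, fb=0
5: 01011101010110011010 → 0, fb=1
6: 10111010101100110101 → 1, fb=0
7: 01110101011001101010 → 0, fb=1
8: 11101010110011010101 → 1, fb=1
9: 11010101100110101011 → 1, fb=0
10: 10101011001101010110 → 1, fb=1
11: 01010110011010101101 → 0, fb=1
12: 10101100110101011011 → 1, fb=1
13: 01011001101010110111 → 0, fb=1
14: 10110011010101101111 → 1, fb=0
15: 01100110101011011110 → 0, fb=0
16: 11001101010110111100 → 1, fb=1
17: 10011010101101111001 → 1, fb=0
18: 00110101011011110010 → 0, fb=1
19: 01101010110111100101 → 0, fb=0
20: 11010101101111001010 → 1, fb=0
21: 10101011011110010100 → 1, fb=1
22: 01010110111100101001 → 0, fb=1
23: 10101101111001010011 → 1, fb=1
24: 01011011110010100111 → 0, fb=1
25: 10110111100101001111 → 1, fb=0
26: 01101111001010011110 → 0, fb=0
27: 11011110010100111100 → 1, fb=0
28: 10111100101001111000 → 1, fb=0
29: 01111001010011110000 → 0, fb=1
30: 11110010100111100001 → 1, fb=0
31: 11100101001111000010 → 1, fb=1
32: 11001010011110000101 → 1, fb=1
33: 10010100111100001011 → 1, fb=0
34: 00101001111000010110 → 0, fb=0
35: 01010011110000101100 → 0, fb=1
36: 10100111100001011001 → 1, fb=1
37: 01001111000010110011 → 0, fb=0
38: 10011110000101100110 → 1, fb=0
39: 00111100001011001100 → 0, fb=1
40: 01111000010110011001 → 0, fb=1
41: 11110000101100110011 → 1, fb=0
42: 11100001011001100110 → 1, fb=1
43: 11000010110011001101 → 1, fb=1
44: 10000101100110011011 → 1, fb=1
45: 00001011001100110111 → 0, fb=0
46: 00010110011001101110 → 0, fb=1
47: 00101100110011011101 → 0, fb=0
48: 01011001100110111010 → 0, fb=1
49: 10110011001101110101 → 1, fb=0
50: 01100110011011101010 → 0, fb=0
51: 11001100110111010100 → 1, fb=1
52: 10011001101110101001 → 1, fb=0
53: 00110011011101010010 → 0, fb=1
54: 01100110111010100101 → 0, fb=0
55: 11001101110101001010 → 1, fb=1
56: 10011011101010010101 → 1, fb=0
57: 00110111010100101010 → 0, fb=1
58: 01101110101001010101 → 0, fb=0
59: 11011101010010101010 → 1, fb=0
60: 10111010100101010100 → 1, fb=0
61: 01110101001010101000 → 0, fb=1
62: 11101010010101010001 → 1, fb=1
63: 11010100101010100011 → 1, fb=0

1100001011101010110011010101101111001010011110000101100110011011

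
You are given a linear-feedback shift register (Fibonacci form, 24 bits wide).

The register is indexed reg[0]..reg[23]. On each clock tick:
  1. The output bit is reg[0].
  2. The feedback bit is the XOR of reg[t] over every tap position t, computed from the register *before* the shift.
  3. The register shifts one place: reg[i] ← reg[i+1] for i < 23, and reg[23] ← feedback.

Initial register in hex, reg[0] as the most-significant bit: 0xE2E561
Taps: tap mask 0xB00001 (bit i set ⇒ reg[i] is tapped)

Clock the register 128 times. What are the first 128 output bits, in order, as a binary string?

11100010111001010110000101101110100101001101101011101001110111001111001011101100111101100110111010011011110111111011110010000010

step | reg (before) | out | fb
   0 | 111000101110010101100001 | 1 | 0
   1 | 110001011100101011000010 | 1 | 1
   2 | 100010111001010110000101 | 1 | 1
   3 | 000101110010101100001011 | 0 | 0
   4 | 001011100101011000010110 | 0 | 1
   5 | 010111001010110000101101 | 0 | 1
   6 | 101110010101100001011011 | 1 | 1
   7 | 011100101011000010110111 | 0 | 0
   8 | 111001010110000101101110 | 1 | 1
   9 | 110010101100001011011101 | 1 | 0
  10 | 100101011000010110111010 | 1 | 0
  11 | 001010110000101101110100 | 0 | 1
  12 | 010101100001011011101001 | 0 | 0
  13 | 101011000010110111010010 | 1 | 1
  14 | 010110000101101110100101 | 0 | 0
  15 | 101100001011011101001010 | 1 | 0
  16 | 011000010110111010010100 | 0 | 1
  17 | 110000101101110100101001 | 1 | 1
  18 | 100001011011101001010011 | 1 | 0
  19 | 000010110111010010100110 | 0 | 1
  20 | 000101101110100101001101 | 0 | 1
  21 | 001011011101001010011011 | 0 | 0
  22 | 010110111010010100110110 | 0 | 1
  23 | 101101110100101001101101 | 1 | 0
  24 | 011011101001010011011010 | 0 | 1
  25 | 110111010010100110110101 | 1 | 1
  26 | 101110100101001101101011 | 1 | 1
  27 | 011101001010011011010111 | 0 | 0
  28 | 111010010100110110101110 | 1 | 1
  29 | 110100101001101101011101 | 1 | 0
  30 | 101001010011011010111010 | 1 | 0
  31 | 010010100110110101110100 | 0 | 1
  32 | 100101001101101011101001 | 1 | 1
  33 | 001010011011010111010011 | 0 | 1
  34 | 010100110110101110100111 | 0 | 0
  35 | 101001101101011101001110 | 1 | 1
  36 | 010011011010111010011101 | 0 | 1
  37 | 100110110101110100111011 | 1 | 1
  38 | 001101101011101001110111 | 0 | 0
  39 | 011011010111010011101110 | 0 | 0
  40 | 110110101110100111011100 | 1 | 1
  41 | 101101011101001110111001 | 1 | 1
  42 | 011010111010011101110011 | 0 | 1
  43 | 110101110100111011100111 | 1 | 1
  44 | 101011101001110111001111 | 1 | 0
  45 | 010111010011101110011110 | 0 | 0
  46 | 101110100111011100111100 | 1 | 1
  47 | 011101001110111001111001 | 0 | 0
  48 | 111010011101110011110010 | 1 | 1
  49 | 110100111011100111100101 | 1 | 1
  50 | 101001110111001111001011 | 1 | 1
  51 | 010011101110011110010111 | 0 | 0
  52 | 100111011100111100101110 | 1 | 1
  53 | 001110111001111001011101 | 0 | 1
  54 | 011101110011110010111011 | 0 | 0
  55 | 111011100111100101110110 | 1 | 0
  56 | 110111001111001011101100 | 1 | 1
  57 | 101110011110010111011001 | 1 | 1
  58 | 011100111100101110110011 | 0 | 1
  59 | 111001111001011101100111 | 1 | 1
  60 | 110011110010111011001111 | 1 | 0
  61 | 100111100101110110011110 | 1 | 1
  62 | 001111001011101100111101 | 0 | 1
  63 | 011110010111011001111011 | 0 | 0
  64 | 111100101110110011110110 | 1 | 0
  65 | 111001011101100111101100 | 1 | 1
  66 | 110010111011001111011001 | 1 | 1
  67 | 100101110110011110110011 | 1 | 0
  68 | 001011101100111101100110 | 0 | 1
  69 | 010111011001111011001101 | 0 | 1
  70 | 101110110011110110011011 | 1 | 1
  71 | 011101100111101100110111 | 0 | 0
  72 | 111011001111011001101110 | 1 | 1
  73 | 110110011110110011011101 | 1 | 0
  74 | 101100111101100110111010 | 1 | 0
  75 | 011001111011001101110100 | 0 | 1
  76 | 110011110110011011101001 | 1 | 1
  77 | 100111101100110111010011 | 1 | 0
  78 | 001111011001101110100110 | 0 | 1
  79 | 011110110011011101001101 | 0 | 1
  80 | 111101100110111010011011 | 1 | 1
  81 | 111011001101110100110111 | 1 | 1
  82 | 110110011011101001101111 | 1 | 0
  83 | 101100110111010011011110 | 1 | 1
  84 | 011001101110100110111101 | 0 | 1
  85 | 110011011101001101111011 | 1 | 1
  86 | 100110111010011011110111 | 1 | 1
  87 | 001101110100110111101111 | 0 | 1
  88 | 011011101001101111011111 | 0 | 1
  89 | 110111010011011110111111 | 1 | 0
  90 | 101110100110111101111110 | 1 | 1
  91 | 011101001101111011111101 | 0 | 1
  92 | 111010011011110111111011 | 1 | 1
  93 | 110100110111101111110111 | 1 | 1
  94 | 101001101111011111101111 | 1 | 0
  95 | 010011011110111111011110 | 0 | 0
  96 | 100110111101111110111100 | 1 | 1
  97 | 001101111011111101111001 | 0 | 0
  98 | 011011110111111011110010 | 0 | 0
  99 | 110111101111110111100100 | 1 | 0
 100 | 101111011111101111001000 | 1 | 0
 101 | 011110111111011110010000 | 0 | 0
 102 | 111101111110111100100000 | 1 | 1
 103 | 111011111101111001000001 | 1 | 0
 104 | 110111111011110010000010 | 1 | 1
 105 | 101111110111100100000101 | 1 | 1
 106 | 011111101111001000001011 | 0 | 0
 107 | 111111011110010000010110 | 1 | 0
 108 | 111110111100100000101100 | 1 | 1
 109 | 111101111001000001011001 | 1 | 1
 110 | 111011110010000010110011 | 1 | 0
 111 | 110111100100000101100110 | 1 | 0
 112 | 101111001000001011001100 | 1 | 1
 113 | 011110010000010110011001 | 0 | 0
 114 | 111100100000101100110010 | 1 | 1
 115 | 111001000001011001100101 | 1 | 1
 116 | 110010000010110011001011 | 1 | 1
 117 | 100100000101100110010111 | 1 | 1
 118 | 001000001011001100101111 | 0 | 1
 119 | 010000010110011001011111 | 0 | 1
 120 | 100000101100110010111111 | 1 | 0
 121 | 000001011001100101111110 | 0 | 0
 122 | 000010110011001011111100 | 0 | 0
 123 | 000101100110010111111000 | 0 | 1
 124 | 001011001100101111110001 | 0 | 1
 125 | 010110011001011111100011 | 0 | 1
 126 | 101100110010111111000111 | 1 | 1
 127 | 011001100101111110001111 | 0 | 1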